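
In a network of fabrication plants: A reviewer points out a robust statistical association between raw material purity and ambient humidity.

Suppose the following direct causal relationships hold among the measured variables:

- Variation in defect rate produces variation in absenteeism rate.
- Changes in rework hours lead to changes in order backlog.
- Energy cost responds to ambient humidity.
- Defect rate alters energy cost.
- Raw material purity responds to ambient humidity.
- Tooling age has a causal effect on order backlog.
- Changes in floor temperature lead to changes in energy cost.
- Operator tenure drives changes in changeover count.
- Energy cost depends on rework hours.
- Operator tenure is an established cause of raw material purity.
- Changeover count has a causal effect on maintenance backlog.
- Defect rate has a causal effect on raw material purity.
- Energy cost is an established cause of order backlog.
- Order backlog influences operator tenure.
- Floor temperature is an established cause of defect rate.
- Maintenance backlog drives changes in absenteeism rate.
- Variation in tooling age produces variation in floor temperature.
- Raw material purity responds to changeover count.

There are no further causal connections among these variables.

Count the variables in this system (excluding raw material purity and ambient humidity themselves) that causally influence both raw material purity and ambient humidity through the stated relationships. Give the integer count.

No listed variable has a causal path to both raw material purity and ambient humidity, so there are no common causes.

0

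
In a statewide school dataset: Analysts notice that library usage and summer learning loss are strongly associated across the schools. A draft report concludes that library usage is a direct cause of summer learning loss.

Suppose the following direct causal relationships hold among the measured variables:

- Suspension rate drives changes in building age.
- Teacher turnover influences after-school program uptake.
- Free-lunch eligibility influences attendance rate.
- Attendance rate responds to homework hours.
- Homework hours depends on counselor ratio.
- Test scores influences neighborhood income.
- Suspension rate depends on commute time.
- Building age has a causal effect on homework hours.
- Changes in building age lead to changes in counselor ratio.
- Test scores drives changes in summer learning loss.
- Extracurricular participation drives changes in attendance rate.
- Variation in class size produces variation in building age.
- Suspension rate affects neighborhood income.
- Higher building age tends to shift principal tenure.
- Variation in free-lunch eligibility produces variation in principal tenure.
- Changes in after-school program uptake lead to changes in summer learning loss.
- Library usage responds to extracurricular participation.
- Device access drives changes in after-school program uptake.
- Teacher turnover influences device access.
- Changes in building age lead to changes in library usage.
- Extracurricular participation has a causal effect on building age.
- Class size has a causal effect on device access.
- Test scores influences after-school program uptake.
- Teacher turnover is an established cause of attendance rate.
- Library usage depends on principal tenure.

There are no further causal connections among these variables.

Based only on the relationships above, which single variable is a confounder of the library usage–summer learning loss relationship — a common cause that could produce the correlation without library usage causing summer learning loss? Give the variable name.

class size

Class size has a causal path to library usage (class size → building age → library usage) and a separate causal path to summer learning loss (class size → device access → after-school program uptake → summer learning loss), so it is a common cause of both.
No stated relationship gives library usage a causal route to summer learning loss, so the correlation is explained by the shared upstream cause rather than a direct effect.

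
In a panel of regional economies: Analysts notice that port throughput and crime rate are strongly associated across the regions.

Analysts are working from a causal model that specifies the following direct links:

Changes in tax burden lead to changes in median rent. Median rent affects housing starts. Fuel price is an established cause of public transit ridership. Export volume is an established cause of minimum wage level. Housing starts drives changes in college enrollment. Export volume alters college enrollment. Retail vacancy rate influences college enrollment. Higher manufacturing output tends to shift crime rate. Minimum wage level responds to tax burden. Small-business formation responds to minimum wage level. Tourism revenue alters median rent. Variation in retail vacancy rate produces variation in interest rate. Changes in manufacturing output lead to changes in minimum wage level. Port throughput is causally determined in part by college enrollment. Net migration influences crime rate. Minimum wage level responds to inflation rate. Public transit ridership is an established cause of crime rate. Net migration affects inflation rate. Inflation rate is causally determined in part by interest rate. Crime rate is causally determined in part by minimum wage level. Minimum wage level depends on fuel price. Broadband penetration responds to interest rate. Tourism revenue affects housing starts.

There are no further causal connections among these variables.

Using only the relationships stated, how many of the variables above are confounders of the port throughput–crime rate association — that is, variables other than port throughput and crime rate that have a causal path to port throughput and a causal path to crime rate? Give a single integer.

The common causes are: export volume (to port throughput via export volume → college enrollment → port throughput; to crime rate via export volume → minimum wage level → crime rate); retail vacancy rate (to port throughput via retail vacancy rate → college enrollment → port throughput; to crime rate via retail vacancy rate → interest rate → inflation rate → minimum wage level → crime rate); tax burden (to port throughput via tax burden → median rent → housing starts → college enrollment → port throughput; to crime rate via tax burden → minimum wage level → crime rate).
Every other variable lacks a causal path to at least one of port throughput and crime rate.

3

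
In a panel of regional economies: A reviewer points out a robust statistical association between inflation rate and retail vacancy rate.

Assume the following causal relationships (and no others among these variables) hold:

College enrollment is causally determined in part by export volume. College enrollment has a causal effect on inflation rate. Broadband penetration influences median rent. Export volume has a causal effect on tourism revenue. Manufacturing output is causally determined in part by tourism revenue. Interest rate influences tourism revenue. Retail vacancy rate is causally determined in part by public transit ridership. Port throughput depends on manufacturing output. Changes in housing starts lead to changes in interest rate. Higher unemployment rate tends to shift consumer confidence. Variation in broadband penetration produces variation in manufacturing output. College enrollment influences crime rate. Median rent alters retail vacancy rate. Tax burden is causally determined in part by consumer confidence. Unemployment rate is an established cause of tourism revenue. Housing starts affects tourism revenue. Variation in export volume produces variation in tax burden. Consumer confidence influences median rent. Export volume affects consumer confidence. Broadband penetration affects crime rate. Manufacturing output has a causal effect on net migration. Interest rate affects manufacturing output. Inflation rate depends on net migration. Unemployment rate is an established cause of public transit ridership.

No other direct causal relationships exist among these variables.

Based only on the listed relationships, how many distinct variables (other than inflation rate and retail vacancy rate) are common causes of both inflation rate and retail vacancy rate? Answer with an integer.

The common causes are: broadband penetration (to inflation rate via broadband penetration → manufacturing output → net migration → inflation rate; to retail vacancy rate via broadband penetration → median rent → retail vacancy rate); export volume (to inflation rate via export volume → college enrollment → inflation rate; to retail vacancy rate via export volume → consumer confidence → median rent → retail vacancy rate); unemployment rate (to inflation rate via unemployment rate → tourism revenue → manufacturing output → net migration → inflation rate; to retail vacancy rate via unemployment rate → public transit ridership → retail vacancy rate).
Every other variable lacks a causal path to at least one of inflation rate and retail vacancy rate.

3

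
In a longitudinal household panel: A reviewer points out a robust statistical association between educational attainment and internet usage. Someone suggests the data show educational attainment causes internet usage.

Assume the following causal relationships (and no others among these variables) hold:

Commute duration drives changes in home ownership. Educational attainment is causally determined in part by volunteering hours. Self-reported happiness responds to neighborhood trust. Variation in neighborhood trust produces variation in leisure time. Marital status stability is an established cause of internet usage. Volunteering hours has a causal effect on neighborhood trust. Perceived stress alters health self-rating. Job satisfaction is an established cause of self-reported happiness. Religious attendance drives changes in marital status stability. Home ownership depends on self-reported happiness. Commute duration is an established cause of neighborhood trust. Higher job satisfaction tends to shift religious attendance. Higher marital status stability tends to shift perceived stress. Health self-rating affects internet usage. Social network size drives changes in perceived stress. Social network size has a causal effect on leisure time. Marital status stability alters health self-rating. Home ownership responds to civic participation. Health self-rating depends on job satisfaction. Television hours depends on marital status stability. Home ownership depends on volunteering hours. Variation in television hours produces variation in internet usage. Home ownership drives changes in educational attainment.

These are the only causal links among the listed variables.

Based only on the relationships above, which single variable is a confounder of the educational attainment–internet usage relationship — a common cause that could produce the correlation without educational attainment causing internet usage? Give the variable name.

job satisfaction

Job satisfaction has a causal path to educational attainment (job satisfaction → self-reported happiness → home ownership → educational attainment) and a separate causal path to internet usage (job satisfaction → health self-rating → internet usage), so it is a common cause of both.
No stated relationship gives educational attainment a causal route to internet usage, so the correlation is explained by the shared upstream cause rather than a direct effect.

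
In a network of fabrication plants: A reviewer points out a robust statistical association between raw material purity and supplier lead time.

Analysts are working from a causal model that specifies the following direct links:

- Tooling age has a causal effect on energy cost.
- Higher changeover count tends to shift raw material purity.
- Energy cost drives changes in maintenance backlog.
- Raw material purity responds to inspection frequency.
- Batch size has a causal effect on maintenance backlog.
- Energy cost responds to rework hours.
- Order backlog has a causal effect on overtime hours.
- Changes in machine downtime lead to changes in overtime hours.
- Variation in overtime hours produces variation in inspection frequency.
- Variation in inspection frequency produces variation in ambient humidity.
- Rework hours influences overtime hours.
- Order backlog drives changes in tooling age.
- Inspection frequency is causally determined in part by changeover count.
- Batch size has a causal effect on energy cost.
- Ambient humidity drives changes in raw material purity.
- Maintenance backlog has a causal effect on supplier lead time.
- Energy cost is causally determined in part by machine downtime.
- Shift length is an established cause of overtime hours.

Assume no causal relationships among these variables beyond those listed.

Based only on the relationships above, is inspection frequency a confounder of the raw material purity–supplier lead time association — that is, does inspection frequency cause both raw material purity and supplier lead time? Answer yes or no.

Inspection frequency has no stated causal path to supplier lead time. A confounder must cause both variables, so inspection frequency does not qualify.

no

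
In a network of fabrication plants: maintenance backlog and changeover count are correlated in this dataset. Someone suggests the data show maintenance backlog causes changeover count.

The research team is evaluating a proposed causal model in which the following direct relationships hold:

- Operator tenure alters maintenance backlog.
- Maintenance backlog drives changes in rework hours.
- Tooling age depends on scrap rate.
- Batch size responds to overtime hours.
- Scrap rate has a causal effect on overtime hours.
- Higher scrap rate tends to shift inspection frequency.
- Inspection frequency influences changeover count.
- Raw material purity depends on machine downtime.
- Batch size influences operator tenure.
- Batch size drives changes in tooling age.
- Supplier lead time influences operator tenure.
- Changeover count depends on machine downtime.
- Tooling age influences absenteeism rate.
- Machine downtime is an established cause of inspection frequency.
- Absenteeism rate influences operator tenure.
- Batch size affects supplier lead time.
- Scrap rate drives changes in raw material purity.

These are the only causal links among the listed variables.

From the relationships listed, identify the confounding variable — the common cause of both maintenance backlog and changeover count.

scrap rate

Scrap rate has a causal path to maintenance backlog (scrap rate → overtime hours → batch size → operator tenure → maintenance backlog) and a separate causal path to changeover count (scrap rate → inspection frequency → changeover count), so it is a common cause of both.
No stated relationship gives maintenance backlog a causal route to changeover count, so the correlation is explained by the shared upstream cause rather than a direct effect.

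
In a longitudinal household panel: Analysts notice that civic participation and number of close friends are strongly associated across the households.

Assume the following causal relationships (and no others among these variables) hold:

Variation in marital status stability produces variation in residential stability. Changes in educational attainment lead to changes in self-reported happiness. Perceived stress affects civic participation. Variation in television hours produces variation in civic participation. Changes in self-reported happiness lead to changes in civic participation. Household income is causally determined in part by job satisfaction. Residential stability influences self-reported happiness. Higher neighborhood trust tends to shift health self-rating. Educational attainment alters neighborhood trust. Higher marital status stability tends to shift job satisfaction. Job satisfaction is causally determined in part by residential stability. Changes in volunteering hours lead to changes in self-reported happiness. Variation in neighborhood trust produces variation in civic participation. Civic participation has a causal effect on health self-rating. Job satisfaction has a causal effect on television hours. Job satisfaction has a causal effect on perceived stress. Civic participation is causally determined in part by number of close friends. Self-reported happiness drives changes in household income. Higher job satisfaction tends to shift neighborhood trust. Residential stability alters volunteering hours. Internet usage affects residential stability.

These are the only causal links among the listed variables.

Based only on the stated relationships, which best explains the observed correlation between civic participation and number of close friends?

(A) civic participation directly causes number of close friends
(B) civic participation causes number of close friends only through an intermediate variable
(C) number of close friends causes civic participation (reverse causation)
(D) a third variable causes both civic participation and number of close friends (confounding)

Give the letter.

The stated link runs number of close friends → civic participation; civic participation has no causal path to number of close friends. No variable causes both, so confounding is ruled out. The correlation reflects reverse causation.

C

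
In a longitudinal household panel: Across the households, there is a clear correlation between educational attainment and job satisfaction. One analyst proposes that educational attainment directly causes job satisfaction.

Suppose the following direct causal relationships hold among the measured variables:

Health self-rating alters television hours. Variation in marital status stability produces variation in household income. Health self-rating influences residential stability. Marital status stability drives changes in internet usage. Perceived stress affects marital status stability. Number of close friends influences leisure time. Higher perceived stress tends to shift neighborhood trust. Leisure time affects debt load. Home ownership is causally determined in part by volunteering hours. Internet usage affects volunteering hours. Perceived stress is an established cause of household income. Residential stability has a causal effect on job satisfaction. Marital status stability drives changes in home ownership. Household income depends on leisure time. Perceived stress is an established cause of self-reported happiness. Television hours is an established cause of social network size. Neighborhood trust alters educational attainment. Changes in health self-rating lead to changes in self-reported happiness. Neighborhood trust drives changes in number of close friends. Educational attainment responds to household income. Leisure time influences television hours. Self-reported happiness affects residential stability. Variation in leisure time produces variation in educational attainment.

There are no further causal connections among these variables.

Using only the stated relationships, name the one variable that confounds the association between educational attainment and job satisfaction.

Perceived stress has a causal path to educational attainment (perceived stress → neighborhood trust → educational attainment) and a separate causal path to job satisfaction (perceived stress → self-reported happiness → residential stability → job satisfaction), so it is a common cause of both.
No stated relationship gives educational attainment a causal route to job satisfaction, so the correlation is explained by the shared upstream cause rather than a direct effect.

perceived stress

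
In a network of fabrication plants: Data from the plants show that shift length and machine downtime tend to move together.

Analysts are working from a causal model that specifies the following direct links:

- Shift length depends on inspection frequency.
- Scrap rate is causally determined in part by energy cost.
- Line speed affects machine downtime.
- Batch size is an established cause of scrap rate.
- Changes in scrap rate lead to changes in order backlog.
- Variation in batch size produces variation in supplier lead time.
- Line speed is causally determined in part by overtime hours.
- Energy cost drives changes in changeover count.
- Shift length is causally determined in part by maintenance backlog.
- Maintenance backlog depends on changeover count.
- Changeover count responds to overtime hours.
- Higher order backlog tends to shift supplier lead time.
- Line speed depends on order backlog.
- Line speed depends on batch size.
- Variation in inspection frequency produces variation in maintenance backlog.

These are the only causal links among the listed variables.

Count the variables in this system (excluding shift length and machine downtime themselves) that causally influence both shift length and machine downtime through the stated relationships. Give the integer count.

The common causes are: energy cost (to shift length via energy cost → changeover count → maintenance backlog → shift length; to machine downtime via energy cost → scrap rate → order backlog → line speed → machine downtime); overtime hours (to shift length via overtime hours → changeover count → maintenance backlog → shift length; to machine downtime via overtime hours → line speed → machine downtime).
Every other variable lacks a causal path to at least one of shift length and machine downtime.

2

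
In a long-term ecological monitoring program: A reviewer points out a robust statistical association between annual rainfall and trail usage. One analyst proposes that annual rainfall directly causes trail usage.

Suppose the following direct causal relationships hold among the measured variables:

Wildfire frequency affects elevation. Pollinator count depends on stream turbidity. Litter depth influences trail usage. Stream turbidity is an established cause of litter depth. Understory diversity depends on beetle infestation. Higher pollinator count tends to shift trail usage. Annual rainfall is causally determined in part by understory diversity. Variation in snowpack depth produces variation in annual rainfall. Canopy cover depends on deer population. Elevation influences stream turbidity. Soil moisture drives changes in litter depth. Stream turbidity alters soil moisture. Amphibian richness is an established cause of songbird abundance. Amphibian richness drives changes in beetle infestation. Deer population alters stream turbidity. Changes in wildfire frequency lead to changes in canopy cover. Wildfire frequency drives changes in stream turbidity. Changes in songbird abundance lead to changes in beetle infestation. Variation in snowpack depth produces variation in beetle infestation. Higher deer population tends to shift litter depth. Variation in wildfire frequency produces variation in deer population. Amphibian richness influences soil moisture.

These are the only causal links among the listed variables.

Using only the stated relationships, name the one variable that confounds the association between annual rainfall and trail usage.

amphibian richness

Amphibian richness has a causal path to annual rainfall (amphibian richness → beetle infestation → understory diversity → annual rainfall) and a separate causal path to trail usage (amphibian richness → soil moisture → litter depth → trail usage), so it is a common cause of both.
No stated relationship gives annual rainfall a causal route to trail usage, so the correlation is explained by the shared upstream cause rather than a direct effect.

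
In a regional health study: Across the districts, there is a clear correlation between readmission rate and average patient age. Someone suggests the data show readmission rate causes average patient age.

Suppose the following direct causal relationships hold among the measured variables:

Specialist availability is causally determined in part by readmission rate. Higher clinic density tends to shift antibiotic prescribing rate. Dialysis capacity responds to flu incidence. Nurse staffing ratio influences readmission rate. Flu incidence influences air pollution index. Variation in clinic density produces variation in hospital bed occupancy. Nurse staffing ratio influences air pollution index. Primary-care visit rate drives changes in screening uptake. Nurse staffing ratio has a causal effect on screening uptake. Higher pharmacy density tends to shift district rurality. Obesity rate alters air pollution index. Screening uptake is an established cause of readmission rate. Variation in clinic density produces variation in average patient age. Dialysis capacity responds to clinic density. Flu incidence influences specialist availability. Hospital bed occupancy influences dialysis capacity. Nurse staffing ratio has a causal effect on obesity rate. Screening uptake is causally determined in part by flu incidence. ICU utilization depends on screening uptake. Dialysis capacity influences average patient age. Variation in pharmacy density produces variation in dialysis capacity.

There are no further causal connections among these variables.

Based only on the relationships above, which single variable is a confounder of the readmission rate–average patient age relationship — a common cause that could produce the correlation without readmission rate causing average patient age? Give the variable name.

flu incidence

Flu incidence has a causal path to readmission rate (flu incidence → screening uptake → readmission rate) and a separate causal path to average patient age (flu incidence → dialysis capacity → average patient age), so it is a common cause of both.
No stated relationship gives readmission rate a causal route to average patient age, so the correlation is explained by the shared upstream cause rather than a direct effect.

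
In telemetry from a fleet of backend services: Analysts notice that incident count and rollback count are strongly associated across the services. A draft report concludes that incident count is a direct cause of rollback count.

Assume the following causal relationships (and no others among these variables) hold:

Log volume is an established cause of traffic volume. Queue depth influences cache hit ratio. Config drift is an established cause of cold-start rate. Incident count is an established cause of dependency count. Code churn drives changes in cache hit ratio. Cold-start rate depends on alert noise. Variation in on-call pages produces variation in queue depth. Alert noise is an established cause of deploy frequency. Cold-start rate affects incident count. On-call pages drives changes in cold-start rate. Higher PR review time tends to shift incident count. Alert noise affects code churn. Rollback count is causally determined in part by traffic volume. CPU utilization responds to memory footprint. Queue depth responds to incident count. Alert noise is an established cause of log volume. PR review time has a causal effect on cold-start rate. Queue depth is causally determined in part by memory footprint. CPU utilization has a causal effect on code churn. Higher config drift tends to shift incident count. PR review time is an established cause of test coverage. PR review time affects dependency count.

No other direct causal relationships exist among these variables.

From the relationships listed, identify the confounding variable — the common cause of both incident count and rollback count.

alert noise

Alert noise has a causal path to incident count (alert noise → cold-start rate → incident count) and a separate causal path to rollback count (alert noise → log volume → traffic volume → rollback count), so it is a common cause of both.
No stated relationship gives incident count a causal route to rollback count, so the correlation is explained by the shared upstream cause rather than a direct effect.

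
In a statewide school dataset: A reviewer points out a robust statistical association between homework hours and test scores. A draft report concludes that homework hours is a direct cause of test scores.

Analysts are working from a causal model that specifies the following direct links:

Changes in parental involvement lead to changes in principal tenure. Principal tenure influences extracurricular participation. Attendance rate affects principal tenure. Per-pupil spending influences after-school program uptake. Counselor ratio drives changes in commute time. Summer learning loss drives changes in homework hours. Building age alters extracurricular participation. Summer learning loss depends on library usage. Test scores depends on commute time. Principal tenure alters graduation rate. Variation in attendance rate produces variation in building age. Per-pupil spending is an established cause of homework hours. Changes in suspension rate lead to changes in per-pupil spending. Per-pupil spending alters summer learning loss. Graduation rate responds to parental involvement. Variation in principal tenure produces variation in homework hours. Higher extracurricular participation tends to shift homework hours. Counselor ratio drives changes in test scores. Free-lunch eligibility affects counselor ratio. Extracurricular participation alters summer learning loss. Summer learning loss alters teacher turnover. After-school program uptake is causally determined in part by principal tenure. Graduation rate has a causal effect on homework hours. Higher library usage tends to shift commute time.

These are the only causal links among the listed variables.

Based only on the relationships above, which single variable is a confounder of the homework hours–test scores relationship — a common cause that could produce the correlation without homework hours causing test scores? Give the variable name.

library usage

Library usage has a causal path to homework hours (library usage → summer learning loss → homework hours) and a separate causal path to test scores (library usage → commute time → test scores), so it is a common cause of both.
No stated relationship gives homework hours a causal route to test scores, so the correlation is explained by the shared upstream cause rather than a direct effect.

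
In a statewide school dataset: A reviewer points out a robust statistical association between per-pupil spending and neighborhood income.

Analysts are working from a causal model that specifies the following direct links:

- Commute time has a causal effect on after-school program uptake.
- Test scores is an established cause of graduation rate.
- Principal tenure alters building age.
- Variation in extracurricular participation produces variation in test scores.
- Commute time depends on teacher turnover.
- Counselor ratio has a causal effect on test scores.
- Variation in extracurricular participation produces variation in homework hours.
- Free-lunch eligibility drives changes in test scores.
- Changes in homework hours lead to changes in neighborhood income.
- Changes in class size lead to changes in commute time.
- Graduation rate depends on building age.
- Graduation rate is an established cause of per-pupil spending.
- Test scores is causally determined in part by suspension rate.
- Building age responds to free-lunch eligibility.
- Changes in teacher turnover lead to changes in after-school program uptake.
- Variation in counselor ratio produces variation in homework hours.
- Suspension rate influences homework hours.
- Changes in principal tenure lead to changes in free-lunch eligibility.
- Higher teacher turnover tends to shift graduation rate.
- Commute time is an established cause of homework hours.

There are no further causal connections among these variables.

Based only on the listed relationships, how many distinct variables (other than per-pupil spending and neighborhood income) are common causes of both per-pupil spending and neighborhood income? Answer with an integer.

The common causes are: counselor ratio (to per-pupil spending via counselor ratio → test scores → graduation rate → per-pupil spending; to neighborhood income via counselor ratio → homework hours → neighborhood income); extracurricular participation (to per-pupil spending via extracurricular participation → test scores → graduation rate → per-pupil spending; to neighborhood income via extracurricular participation → homework hours → neighborhood income); suspension rate (to per-pupil spending via suspension rate → test scores → graduation rate → per-pupil spending; to neighborhood income via suspension rate → homework hours → neighborhood income); teacher turnover (to per-pupil spending via teacher turnover → graduation rate → per-pupil spending; to neighborhood income via teacher turnover → commute time → homework hours → neighborhood income).
Every other variable lacks a causal path to at least one of per-pupil spending and neighborhood income.

4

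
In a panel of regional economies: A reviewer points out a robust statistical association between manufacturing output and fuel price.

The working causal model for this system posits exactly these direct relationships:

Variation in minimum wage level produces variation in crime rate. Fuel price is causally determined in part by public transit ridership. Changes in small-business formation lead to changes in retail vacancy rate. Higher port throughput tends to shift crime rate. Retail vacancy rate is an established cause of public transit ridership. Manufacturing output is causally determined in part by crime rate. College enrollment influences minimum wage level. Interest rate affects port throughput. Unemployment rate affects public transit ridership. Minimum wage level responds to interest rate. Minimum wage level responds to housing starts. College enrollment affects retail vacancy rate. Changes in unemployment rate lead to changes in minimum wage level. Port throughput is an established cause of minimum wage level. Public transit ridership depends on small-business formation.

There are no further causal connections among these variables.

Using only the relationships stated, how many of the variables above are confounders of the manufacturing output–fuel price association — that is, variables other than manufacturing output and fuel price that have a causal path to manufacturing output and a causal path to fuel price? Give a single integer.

2

The common causes are: college enrollment (to manufacturing output via college enrollment → minimum wage level → crime rate → manufacturing output; to fuel price via college enrollment → retail vacancy rate → public transit ridership → fuel price); unemployment rate (to manufacturing output via unemployment rate → minimum wage level → crime rate → manufacturing output; to fuel price via unemployment rate → public transit ridership → fuel price).
Every other variable lacks a causal path to at least one of manufacturing output and fuel price.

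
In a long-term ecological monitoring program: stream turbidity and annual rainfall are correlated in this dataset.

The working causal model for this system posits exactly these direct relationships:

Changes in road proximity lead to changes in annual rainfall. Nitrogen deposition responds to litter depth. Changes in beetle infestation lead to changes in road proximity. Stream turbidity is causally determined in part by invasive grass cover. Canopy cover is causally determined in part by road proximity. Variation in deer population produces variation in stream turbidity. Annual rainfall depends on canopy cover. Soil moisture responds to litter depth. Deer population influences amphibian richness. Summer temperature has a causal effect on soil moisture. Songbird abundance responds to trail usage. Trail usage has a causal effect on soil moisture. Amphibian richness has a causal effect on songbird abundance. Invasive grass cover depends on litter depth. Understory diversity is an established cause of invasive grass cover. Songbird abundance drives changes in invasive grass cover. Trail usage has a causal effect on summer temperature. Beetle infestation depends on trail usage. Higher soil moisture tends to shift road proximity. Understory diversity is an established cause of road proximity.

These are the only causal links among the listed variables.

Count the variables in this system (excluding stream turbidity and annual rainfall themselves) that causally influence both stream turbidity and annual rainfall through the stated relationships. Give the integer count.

The common causes are: litter depth (to stream turbidity via litter depth → invasive grass cover → stream turbidity; to annual rainfall via litter depth → soil moisture → road proximity → annual rainfall); trail usage (to stream turbidity via trail usage → songbird abundance → invasive grass cover → stream turbidity; to annual rainfall via trail usage → soil moisture → road proximity → annual rainfall); understory diversity (to stream turbidity via understory diversity → invasive grass cover → stream turbidity; to annual rainfall via understory diversity → road proximity → annual rainfall).
Every other variable lacks a causal path to at least one of stream turbidity and annual rainfall.

3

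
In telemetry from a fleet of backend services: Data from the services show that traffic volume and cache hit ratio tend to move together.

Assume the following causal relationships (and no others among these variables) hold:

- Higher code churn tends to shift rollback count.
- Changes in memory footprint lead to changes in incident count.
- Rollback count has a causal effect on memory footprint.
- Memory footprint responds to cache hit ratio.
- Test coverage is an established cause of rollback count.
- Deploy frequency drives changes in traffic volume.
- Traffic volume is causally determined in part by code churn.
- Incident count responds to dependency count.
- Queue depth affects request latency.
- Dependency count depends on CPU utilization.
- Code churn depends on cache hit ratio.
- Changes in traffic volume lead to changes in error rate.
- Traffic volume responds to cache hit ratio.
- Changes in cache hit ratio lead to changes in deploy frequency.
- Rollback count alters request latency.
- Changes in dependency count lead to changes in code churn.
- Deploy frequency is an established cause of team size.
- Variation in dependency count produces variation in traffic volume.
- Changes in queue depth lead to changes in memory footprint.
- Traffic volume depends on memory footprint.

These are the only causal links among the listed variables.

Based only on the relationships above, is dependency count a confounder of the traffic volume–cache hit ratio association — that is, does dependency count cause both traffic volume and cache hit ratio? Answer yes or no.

Dependency count has no stated causal path to cache hit ratio. A confounder must cause both variables, so dependency count does not qualify.

no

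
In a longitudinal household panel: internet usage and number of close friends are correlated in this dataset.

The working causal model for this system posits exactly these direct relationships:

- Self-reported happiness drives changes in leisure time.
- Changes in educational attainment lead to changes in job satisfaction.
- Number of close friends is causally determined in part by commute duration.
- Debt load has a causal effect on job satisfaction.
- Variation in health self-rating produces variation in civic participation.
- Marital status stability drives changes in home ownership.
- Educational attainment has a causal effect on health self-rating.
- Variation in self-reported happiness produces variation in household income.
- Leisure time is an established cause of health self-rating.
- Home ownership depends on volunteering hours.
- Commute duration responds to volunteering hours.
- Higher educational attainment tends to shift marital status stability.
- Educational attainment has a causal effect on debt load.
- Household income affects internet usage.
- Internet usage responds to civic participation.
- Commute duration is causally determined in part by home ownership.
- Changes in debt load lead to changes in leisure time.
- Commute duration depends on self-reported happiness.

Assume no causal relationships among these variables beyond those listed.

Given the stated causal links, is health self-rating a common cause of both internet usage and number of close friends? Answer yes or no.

no

Health self-rating has no stated causal path to number of close friends. A confounder must cause both variables, so health self-rating does not qualify.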